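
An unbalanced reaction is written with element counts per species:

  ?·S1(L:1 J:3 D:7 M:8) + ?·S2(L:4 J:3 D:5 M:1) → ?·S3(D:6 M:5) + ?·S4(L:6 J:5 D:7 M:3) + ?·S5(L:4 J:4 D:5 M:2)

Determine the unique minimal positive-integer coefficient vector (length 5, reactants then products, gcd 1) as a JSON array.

Coefficients: [2, 5, 2, 1, 4]

L: 2·1+5·4 = 22 | 2·0+1·6+4·4 = 22
J: 2·3+5·3 = 21 | 2·0+1·5+4·4 = 21
D: 2·7+5·5 = 39 | 2·6+1·7+4·5 = 39
M: 2·8+5·1 = 21 | 2·5+1·3+4·2 = 21
gcd(2,5,2,1,4) = 1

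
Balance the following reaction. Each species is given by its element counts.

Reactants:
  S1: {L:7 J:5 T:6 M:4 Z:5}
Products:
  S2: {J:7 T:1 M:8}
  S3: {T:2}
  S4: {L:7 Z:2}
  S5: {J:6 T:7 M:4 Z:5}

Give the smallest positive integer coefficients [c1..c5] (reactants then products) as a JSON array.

L: 5·7 = 35 | 1·0+4·0+5·7+3·0 = 35
J: 5·5 = 25 | 1·7+4·0+5·0+3·6 = 25
T: 5·6 = 30 | 1·1+4·2+5·0+3·7 = 30
M: 5·4 = 20 | 1·8+4·0+5·0+3·4 = 20
Z: 5·5 = 25 | 1·0+4·0+5·2+3·5 = 25
gcd(5,1,4,5,3) = 1

Coefficients: [5, 1, 4, 5, 3]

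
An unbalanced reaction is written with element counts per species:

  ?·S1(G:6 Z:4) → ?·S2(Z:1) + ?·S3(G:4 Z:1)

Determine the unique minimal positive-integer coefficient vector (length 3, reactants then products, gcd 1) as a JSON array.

Coefficients: [2, 5, 3]

G: 2·6 = 12 | 5·0+3·4 = 12
Z: 2·4 = 8 | 5·1+3·1 = 8
gcd(2,5,3) = 1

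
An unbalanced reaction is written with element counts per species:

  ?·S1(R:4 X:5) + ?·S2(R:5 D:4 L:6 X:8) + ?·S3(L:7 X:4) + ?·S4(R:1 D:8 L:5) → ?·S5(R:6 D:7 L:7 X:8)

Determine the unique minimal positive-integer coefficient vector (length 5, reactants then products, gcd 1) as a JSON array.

R: 4·4+1·5+1·0+3·1 = 24 | 4·6 = 24
D: 4·0+1·4+1·0+3·8 = 28 | 4·7 = 28
L: 4·0+1·6+1·7+3·5 = 28 | 4·7 = 28
X: 4·5+1·8+1·4+3·0 = 32 | 4·8 = 32
gcd(4,1,1,3,4) = 1

Coefficients: [4, 1, 1, 3, 4]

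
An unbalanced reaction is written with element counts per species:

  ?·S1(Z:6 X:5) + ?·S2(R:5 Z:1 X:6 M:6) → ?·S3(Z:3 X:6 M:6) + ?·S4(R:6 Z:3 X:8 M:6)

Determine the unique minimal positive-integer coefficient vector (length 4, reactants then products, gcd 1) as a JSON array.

R: 2·0+6·5 = 30 | 1·0+5·6 = 30
Z: 2·6+6·1 = 18 | 1·3+5·3 = 18
X: 2·5+6·6 = 46 | 1·6+5·8 = 46
M: 2·0+6·6 = 36 | 1·6+5·6 = 36
gcd(2,6,1,5) = 1

Coefficients: [2, 6, 1, 5]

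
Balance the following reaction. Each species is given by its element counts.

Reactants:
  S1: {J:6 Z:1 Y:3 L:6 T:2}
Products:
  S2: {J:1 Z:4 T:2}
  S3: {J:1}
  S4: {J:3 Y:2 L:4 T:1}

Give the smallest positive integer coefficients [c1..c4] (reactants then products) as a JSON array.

Coefficients: [4, 1, 5, 6]

J: 4·6 = 24 | 1·1+5·1+6·3 = 24
Z: 4·1 = 4 | 1·4+5·0+6·0 = 4
Y: 4·3 = 12 | 1·0+5·0+6·2 = 12
L: 4·6 = 24 | 1·0+5·0+6·4 = 24
T: 4·2 = 8 | 1·2+5·0+6·1 = 8
gcd(4,1,5,6) = 1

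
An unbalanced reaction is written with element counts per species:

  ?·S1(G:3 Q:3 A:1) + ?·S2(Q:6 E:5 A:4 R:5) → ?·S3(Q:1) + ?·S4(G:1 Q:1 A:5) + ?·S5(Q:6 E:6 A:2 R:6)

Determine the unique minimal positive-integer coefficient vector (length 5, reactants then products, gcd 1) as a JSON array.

G: 1·3+6·0 = 3 | 6·0+3·1+5·0 = 3
Q: 1·3+6·6 = 39 | 6·1+3·1+5·6 = 39
E: 1·0+6·5 = 30 | 6·0+3·0+5·6 = 30
A: 1·1+6·4 = 25 | 6·0+3·5+5·2 = 25
R: 1·0+6·5 = 30 | 6·0+3·0+5·6 = 30
gcd(1,6,6,3,5) = 1

Coefficients: [1, 6, 6, 3, 5]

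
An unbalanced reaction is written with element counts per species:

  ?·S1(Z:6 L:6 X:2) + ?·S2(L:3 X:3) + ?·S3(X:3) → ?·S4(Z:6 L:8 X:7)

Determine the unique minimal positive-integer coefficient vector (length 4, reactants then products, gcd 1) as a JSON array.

Coefficients: [3, 2, 3, 3]

Z: 3·6+2·0+3·0 = 18 | 3·6 = 18
L: 3·6+2·3+3·0 = 24 | 3·8 = 24
X: 3·2+2·3+3·3 = 21 | 3·7 = 21
gcd(3,2,3,3) = 1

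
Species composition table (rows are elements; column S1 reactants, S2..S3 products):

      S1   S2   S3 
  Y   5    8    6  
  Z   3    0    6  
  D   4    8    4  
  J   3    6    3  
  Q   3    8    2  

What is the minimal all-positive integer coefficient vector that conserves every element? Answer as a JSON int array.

Coefficients: [4, 1, 2]

Y: 4·5 = 20 | 1·8+2·6 = 20
Z: 4·3 = 12 | 1·0+2·6 = 12
D: 4·4 = 16 | 1·8+2·4 = 16
J: 4·3 = 12 | 1·6+2·3 = 12
Q: 4·3 = 12 | 1·8+2·2 = 12
gcd(4,1,2) = 1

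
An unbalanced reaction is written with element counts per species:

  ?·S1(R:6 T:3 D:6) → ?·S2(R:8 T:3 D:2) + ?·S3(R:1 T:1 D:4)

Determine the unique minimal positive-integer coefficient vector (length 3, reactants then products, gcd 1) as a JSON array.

R: 5·6 = 30 | 3·8+6·1 = 30
T: 5·3 = 15 | 3·3+6·1 = 15
D: 5·6 = 30 | 3·2+6·4 = 30
gcd(5,3,6) = 1

Coefficients: [5, 3, 6]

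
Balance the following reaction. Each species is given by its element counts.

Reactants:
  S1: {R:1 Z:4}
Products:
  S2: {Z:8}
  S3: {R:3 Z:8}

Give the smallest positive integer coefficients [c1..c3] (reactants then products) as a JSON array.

Coefficients: [6, 1, 2]

R: 6·1 = 6 | 1·0+2·3 = 6
Z: 6·4 = 24 | 1·8+2·8 = 24
gcd(6,1,2) = 1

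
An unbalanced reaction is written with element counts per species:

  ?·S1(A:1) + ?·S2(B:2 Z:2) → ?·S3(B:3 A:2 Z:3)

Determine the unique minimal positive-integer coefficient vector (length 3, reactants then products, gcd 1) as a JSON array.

Coefficients: [4, 3, 2]

B: 4·0+3·2 = 6 | 2·3 = 6
A: 4·1+3·0 = 4 | 2·2 = 4
Z: 4·0+3·2 = 6 | 2·3 = 6
gcd(4,3,2) = 1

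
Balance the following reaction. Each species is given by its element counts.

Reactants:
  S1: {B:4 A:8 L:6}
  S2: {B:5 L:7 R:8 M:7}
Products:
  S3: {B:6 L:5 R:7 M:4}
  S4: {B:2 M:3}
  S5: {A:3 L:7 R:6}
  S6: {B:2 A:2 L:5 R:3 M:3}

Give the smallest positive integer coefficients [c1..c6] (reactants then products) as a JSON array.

Coefficients: [2, 6, 3, 5, 2, 5]

B: 2·4+6·5 = 38 | 3·6+5·2+2·0+5·2 = 38
A: 2·8+6·0 = 16 | 3·0+5·0+2·3+5·2 = 16
L: 2·6+6·7 = 54 | 3·5+5·0+2·7+5·5 = 54
R: 2·0+6·8 = 48 | 3·7+5·0+2·6+5·3 = 48
M: 2·0+6·7 = 42 | 3·4+5·3+2·0+5·3 = 42
gcd(2,6,3,5,2,5) = 1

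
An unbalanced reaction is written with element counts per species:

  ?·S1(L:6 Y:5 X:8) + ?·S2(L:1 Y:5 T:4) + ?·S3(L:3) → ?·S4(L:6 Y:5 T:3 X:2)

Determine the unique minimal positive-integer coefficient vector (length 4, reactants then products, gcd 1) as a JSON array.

Coefficients: [1, 3, 5, 4]

L: 1·6+3·1+5·3 = 24 | 4·6 = 24
Y: 1·5+3·5+5·0 = 20 | 4·5 = 20
T: 1·0+3·4+5·0 = 12 | 4·3 = 12
X: 1·8+3·0+5·0 = 8 | 4·2 = 8
gcd(1,3,5,4) = 1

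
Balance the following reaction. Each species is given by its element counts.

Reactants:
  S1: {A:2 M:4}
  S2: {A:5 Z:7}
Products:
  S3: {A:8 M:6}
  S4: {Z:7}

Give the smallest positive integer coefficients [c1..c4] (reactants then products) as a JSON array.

A: 3·2+2·5 = 16 | 2·8+2·0 = 16
M: 3·4+2·0 = 12 | 2·6+2·0 = 12
Z: 3·0+2·7 = 14 | 2·0+2·7 = 14
gcd(3,2,2,2) = 1

Coefficients: [3, 2, 2, 2]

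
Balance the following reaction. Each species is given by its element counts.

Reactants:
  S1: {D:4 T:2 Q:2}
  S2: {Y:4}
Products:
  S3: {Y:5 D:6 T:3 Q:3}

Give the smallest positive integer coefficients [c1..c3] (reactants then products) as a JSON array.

Coefficients: [6, 5, 4]

Y: 6·0+5·4 = 20 | 4·5 = 20
D: 6·4+5·0 = 24 | 4·6 = 24
T: 6·2+5·0 = 12 | 4·3 = 12
Q: 6·2+5·0 = 12 | 4·3 = 12
gcd(6,5,4) = 1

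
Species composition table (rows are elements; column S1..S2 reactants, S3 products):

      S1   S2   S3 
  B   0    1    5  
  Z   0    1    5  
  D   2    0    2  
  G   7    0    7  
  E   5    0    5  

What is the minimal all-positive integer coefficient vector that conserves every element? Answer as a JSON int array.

Coefficients: [1, 5, 1]

B: 1·0+5·1 = 5 | 1·5 = 5
Z: 1·0+5·1 = 5 | 1·5 = 5
D: 1·2+5·0 = 2 | 1·2 = 2
G: 1·7+5·0 = 7 | 1·7 = 7
E: 1·5+5·0 = 5 | 1·5 = 5
gcd(1,5,1) = 1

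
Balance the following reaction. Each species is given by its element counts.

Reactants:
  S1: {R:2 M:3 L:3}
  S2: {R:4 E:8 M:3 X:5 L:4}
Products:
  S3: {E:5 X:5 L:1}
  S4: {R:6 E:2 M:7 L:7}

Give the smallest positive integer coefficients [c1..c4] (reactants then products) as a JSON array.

Coefficients: [5, 2, 2, 3]

R: 5·2+2·4 = 18 | 2·0+3·6 = 18
E: 5·0+2·8 = 16 | 2·5+3·2 = 16
M: 5·3+2·3 = 21 | 2·0+3·7 = 21
X: 5·0+2·5 = 10 | 2·5+3·0 = 10
L: 5·3+2·4 = 23 | 2·1+3·7 = 23
gcd(5,2,2,3) = 1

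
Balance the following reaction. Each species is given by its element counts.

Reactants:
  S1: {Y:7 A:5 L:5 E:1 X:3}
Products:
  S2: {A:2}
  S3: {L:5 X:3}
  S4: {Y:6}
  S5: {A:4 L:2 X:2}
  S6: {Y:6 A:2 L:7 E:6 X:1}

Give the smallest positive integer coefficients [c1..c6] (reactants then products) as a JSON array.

Coefficients: [6, 6, 3, 6, 4, 1]

Y: 6·7 = 42 | 6·0+3·0+6·6+4·0+1·6 = 42
A: 6·5 = 30 | 6·2+3·0+6·0+4·4+1·2 = 30
L: 6·5 = 30 | 6·0+3·5+6·0+4·2+1·7 = 30
E: 6·1 = 6 | 6·0+3·0+6·0+4·0+1·6 = 6
X: 6·3 = 18 | 6·0+3·3+6·0+4·2+1·1 = 18
gcd(6,6,3,6,4,1) = 1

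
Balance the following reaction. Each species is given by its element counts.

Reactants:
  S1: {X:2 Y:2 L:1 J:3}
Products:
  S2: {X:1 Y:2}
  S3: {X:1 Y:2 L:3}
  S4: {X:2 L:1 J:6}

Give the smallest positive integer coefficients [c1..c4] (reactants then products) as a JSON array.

X: 6·2 = 12 | 5·1+1·1+3·2 = 12
Y: 6·2 = 12 | 5·2+1·2+3·0 = 12
L: 6·1 = 6 | 5·0+1·3+3·1 = 6
J: 6·3 = 18 | 5·0+1·0+3·6 = 18
gcd(6,5,1,3) = 1

Coefficients: [6, 5, 1, 3]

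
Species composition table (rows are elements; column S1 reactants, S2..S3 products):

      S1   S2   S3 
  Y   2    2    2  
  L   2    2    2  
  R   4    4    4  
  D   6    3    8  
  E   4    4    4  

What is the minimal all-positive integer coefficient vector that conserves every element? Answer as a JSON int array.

Coefficients: [5, 2, 3]

Y: 5·2 = 10 | 2·2+3·2 = 10
L: 5·2 = 10 | 2·2+3·2 = 10
R: 5·4 = 20 | 2·4+3·4 = 20
D: 5·6 = 30 | 2·3+3·8 = 30
E: 5·4 = 20 | 2·4+3·4 = 20
gcd(5,2,3) = 1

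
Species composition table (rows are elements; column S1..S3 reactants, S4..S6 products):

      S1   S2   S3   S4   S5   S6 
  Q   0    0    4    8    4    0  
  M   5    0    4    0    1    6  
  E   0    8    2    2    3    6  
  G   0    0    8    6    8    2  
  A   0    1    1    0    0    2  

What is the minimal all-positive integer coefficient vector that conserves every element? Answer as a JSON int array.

Q: 2·0+4·0+6·4 = 24 | 1·8+4·4+5·0 = 24
M: 2·5+4·0+6·4 = 34 | 1·0+4·1+5·6 = 34
E: 2·0+4·8+6·2 = 44 | 1·2+4·3+5·6 = 44
G: 2·0+4·0+6·8 = 48 | 1·6+4·8+5·2 = 48
A: 2·0+4·1+6·1 = 10 | 1·0+4·0+5·2 = 10
gcd(2,4,6,1,4,5) = 1

Coefficients: [2, 4, 6, 1, 4, 5]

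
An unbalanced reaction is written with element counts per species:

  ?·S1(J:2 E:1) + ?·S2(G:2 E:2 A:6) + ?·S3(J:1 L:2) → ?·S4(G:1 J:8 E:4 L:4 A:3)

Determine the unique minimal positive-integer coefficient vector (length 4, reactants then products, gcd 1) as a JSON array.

Coefficients: [6, 1, 4, 2]

G: 6·0+1·2+4·0 = 2 | 2·1 = 2
J: 6·2+1·0+4·1 = 16 | 2·8 = 16
E: 6·1+1·2+4·0 = 8 | 2·4 = 8
L: 6·0+1·0+4·2 = 8 | 2·4 = 8
A: 6·0+1·6+4·0 = 6 | 2·3 = 6
gcd(6,1,4,2) = 1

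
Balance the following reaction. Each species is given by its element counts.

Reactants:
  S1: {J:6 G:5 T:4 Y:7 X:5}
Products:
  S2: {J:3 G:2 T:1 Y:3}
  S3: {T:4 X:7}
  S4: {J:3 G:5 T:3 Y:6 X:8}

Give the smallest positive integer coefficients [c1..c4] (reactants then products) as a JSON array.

Coefficients: [3, 5, 1, 1]

J: 3·6 = 18 | 5·3+1·0+1·3 = 18
G: 3·5 = 15 | 5·2+1·0+1·5 = 15
T: 3·4 = 12 | 5·1+1·4+1·3 = 12
Y: 3·7 = 21 | 5·3+1·0+1·6 = 21
X: 3·5 = 15 | 5·0+1·7+1·8 = 15
gcd(3,5,1,1) = 1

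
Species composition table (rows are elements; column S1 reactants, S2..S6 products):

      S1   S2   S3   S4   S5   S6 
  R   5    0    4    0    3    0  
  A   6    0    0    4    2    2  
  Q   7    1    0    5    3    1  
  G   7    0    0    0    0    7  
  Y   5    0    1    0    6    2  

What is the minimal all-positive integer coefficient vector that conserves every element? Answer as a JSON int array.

R: 6·5 = 30 | 5·0+6·4+5·0+2·3+6·0 = 30
A: 6·6 = 36 | 5·0+6·0+5·4+2·2+6·2 = 36
Q: 6·7 = 42 | 5·1+6·0+5·5+2·3+6·1 = 42
G: 6·7 = 42 | 5·0+6·0+5·0+2·0+6·7 = 42
Y: 6·5 = 30 | 5·0+6·1+5·0+2·6+6·2 = 30
gcd(6,5,6,5,2,6) = 1

Coefficients: [6, 5, 6, 5, 2, 6]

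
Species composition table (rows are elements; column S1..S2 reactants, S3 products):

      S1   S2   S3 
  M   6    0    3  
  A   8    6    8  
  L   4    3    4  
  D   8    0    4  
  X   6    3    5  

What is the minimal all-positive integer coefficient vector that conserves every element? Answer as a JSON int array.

M: 3·6+4·0 = 18 | 6·3 = 18
A: 3·8+4·6 = 48 | 6·8 = 48
L: 3·4+4·3 = 24 | 6·4 = 24
D: 3·8+4·0 = 24 | 6·4 = 24
X: 3·6+4·3 = 30 | 6·5 = 30
gcd(3,4,6) = 1

Coefficients: [3, 4, 6]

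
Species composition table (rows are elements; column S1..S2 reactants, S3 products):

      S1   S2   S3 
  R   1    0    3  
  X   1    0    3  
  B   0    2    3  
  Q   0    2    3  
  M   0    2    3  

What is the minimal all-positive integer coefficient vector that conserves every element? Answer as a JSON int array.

R: 6·1+3·0 = 6 | 2·3 = 6
X: 6·1+3·0 = 6 | 2·3 = 6
B: 6·0+3·2 = 6 | 2·3 = 6
Q: 6·0+3·2 = 6 | 2·3 = 6
M: 6·0+3·2 = 6 | 2·3 = 6
gcd(6,3,2) = 1

Coefficients: [6, 3, 2]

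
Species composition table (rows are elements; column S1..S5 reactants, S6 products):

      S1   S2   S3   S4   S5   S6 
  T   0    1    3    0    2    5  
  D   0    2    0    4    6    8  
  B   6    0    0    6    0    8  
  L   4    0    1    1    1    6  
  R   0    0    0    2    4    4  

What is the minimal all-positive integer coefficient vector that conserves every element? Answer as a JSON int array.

Coefficients: [6, 5, 5, 2, 5, 6]

T: 6·0+5·1+5·3+2·0+5·2 = 30 | 6·5 = 30
D: 6·0+5·2+5·0+2·4+5·6 = 48 | 6·8 = 48
B: 6·6+5·0+5·0+2·6+5·0 = 48 | 6·8 = 48
L: 6·4+5·0+5·1+2·1+5·1 = 36 | 6·6 = 36
R: 6·0+5·0+5·0+2·2+5·4 = 24 | 6·4 = 24
gcd(6,5,5,2,5,6) = 1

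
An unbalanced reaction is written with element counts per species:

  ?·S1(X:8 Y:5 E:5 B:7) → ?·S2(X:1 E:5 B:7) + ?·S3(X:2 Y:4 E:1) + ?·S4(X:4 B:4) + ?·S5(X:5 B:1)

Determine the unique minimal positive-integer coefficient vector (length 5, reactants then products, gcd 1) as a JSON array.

X: 4·8 = 32 | 3·1+5·2+1·4+3·5 = 32
Y: 4·5 = 20 | 3·0+5·4+1·0+3·0 = 20
E: 4·5 = 20 | 3·5+5·1+1·0+3·0 = 20
B: 4·7 = 28 | 3·7+5·0+1·4+3·1 = 28
gcd(4,3,5,1,3) = 1

Coefficients: [4, 3, 5, 1, 3]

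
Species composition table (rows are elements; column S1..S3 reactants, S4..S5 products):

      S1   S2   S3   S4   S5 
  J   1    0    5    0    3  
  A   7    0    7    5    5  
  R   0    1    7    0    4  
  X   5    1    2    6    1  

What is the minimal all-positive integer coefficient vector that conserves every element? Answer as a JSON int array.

J: 4·1+5·0+1·5 = 9 | 4·0+3·3 = 9
A: 4·7+5·0+1·7 = 35 | 4·5+3·5 = 35
R: 4·0+5·1+1·7 = 12 | 4·0+3·4 = 12
X: 4·5+5·1+1·2 = 27 | 4·6+3·1 = 27
gcd(4,5,1,4,3) = 1

Coefficients: [4, 5, 1, 4, 3]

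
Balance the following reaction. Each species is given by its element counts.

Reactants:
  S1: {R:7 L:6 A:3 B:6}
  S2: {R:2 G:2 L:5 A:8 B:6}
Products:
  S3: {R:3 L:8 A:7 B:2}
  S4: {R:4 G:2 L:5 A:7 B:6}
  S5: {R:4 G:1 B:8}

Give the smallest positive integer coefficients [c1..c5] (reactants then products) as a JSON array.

R: 5·7+6·2 = 47 | 5·3+4·4+4·4 = 47
G: 5·0+6·2 = 12 | 5·0+4·2+4·1 = 12
L: 5·6+6·5 = 60 | 5·8+4·5+4·0 = 60
A: 5·3+6·8 = 63 | 5·7+4·7+4·0 = 63
B: 5·6+6·6 = 66 | 5·2+4·6+4·8 = 66
gcd(5,6,5,4,4) = 1

Coefficients: [5, 6, 5, 4, 4]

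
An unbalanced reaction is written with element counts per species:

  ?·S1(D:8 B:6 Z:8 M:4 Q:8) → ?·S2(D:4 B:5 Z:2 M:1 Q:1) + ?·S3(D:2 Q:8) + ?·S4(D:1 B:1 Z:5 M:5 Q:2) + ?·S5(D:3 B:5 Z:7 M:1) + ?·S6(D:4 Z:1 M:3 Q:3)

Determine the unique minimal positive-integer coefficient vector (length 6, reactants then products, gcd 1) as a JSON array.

D: 6·8 = 48 | 2·4+4·2+1·1+5·3+4·4 = 48
B: 6·6 = 36 | 2·5+4·0+1·1+5·5+4·0 = 36
Z: 6·8 = 48 | 2·2+4·0+1·5+5·7+4·1 = 48
M: 6·4 = 24 | 2·1+4·0+1·5+5·1+4·3 = 24
Q: 6·8 = 48 | 2·1+4·8+1·2+5·0+4·3 = 48
gcd(6,2,4,1,5,4) = 1

Coefficients: [6, 2, 4, 1, 5, 4]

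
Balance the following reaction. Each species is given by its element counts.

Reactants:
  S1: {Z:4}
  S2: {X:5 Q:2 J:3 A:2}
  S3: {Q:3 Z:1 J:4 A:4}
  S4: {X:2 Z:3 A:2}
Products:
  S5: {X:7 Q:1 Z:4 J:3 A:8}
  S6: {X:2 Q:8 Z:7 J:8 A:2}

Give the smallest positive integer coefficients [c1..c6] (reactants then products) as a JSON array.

Coefficients: [1, 2, 2, 3, 2, 1]

X: 1·0+2·5+2·0+3·2 = 16 | 2·7+1·2 = 16
Q: 1·0+2·2+2·3+3·0 = 10 | 2·1+1·8 = 10
Z: 1·4+2·0+2·1+3·3 = 15 | 2·4+1·7 = 15
J: 1·0+2·3+2·4+3·0 = 14 | 2·3+1·8 = 14
A: 1·0+2·2+2·4+3·2 = 18 | 2·8+1·2 = 18
gcd(1,2,2,3,2,1) = 1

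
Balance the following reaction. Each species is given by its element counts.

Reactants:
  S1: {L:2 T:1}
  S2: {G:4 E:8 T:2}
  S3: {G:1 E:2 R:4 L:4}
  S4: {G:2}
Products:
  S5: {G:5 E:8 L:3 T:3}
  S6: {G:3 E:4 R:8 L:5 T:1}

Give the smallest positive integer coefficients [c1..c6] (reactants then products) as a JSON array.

Coefficients: [6, 5, 2, 3, 5, 1]

G: 6·0+5·4+2·1+3·2 = 28 | 5·5+1·3 = 28
E: 6·0+5·8+2·2+3·0 = 44 | 5·8+1·4 = 44
R: 6·0+5·0+2·4+3·0 = 8 | 5·0+1·8 = 8
L: 6·2+5·0+2·4+3·0 = 20 | 5·3+1·5 = 20
T: 6·1+5·2+2·0+3·0 = 16 | 5·3+1·1 = 16
gcd(6,5,2,3,5,1) = 1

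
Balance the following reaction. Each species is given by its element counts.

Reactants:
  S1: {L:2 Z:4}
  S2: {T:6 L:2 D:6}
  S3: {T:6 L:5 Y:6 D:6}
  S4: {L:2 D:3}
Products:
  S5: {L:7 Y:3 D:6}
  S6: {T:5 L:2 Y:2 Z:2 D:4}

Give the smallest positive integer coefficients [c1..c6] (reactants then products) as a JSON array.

T: 3·0+1·6+4·6+6·0 = 30 | 4·0+6·5 = 30
L: 3·2+1·2+4·5+6·2 = 40 | 4·7+6·2 = 40
Y: 3·0+1·0+4·6+6·0 = 24 | 4·3+6·2 = 24
Z: 3·4+1·0+4·0+6·0 = 12 | 4·0+6·2 = 12
D: 3·0+1·6+4·6+6·3 = 48 | 4·6+6·4 = 48
gcd(3,1,4,6,4,6) = 1

Coefficients: [3, 1, 4, 6, 4, 6]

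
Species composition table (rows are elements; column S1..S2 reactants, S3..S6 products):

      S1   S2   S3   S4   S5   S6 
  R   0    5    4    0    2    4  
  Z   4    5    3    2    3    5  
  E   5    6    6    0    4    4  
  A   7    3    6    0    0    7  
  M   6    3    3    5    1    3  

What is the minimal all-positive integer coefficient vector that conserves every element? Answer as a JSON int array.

Coefficients: [2, 6, 3, 2, 5, 2]

R: 2·0+6·5 = 30 | 3·4+2·0+5·2+2·4 = 30
Z: 2·4+6·5 = 38 | 3·3+2·2+5·3+2·5 = 38
E: 2·5+6·6 = 46 | 3·6+2·0+5·4+2·4 = 46
A: 2·7+6·3 = 32 | 3·6+2·0+5·0+2·7 = 32
M: 2·6+6·3 = 30 | 3·3+2·5+5·1+2·3 = 30
gcd(2,6,3,2,5,2) = 1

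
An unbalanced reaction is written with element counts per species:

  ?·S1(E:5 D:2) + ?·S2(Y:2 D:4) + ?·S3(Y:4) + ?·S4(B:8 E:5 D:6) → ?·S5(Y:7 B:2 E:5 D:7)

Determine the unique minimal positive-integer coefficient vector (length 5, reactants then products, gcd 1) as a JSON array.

Coefficients: [3, 4, 5, 1, 4]

Y: 3·0+4·2+5·4+1·0 = 28 | 4·7 = 28
B: 3·0+4·0+5·0+1·8 = 8 | 4·2 = 8
E: 3·5+4·0+5·0+1·5 = 20 | 4·5 = 20
D: 3·2+4·4+5·0+1·6 = 28 | 4·7 = 28
gcd(3,4,5,1,4) = 1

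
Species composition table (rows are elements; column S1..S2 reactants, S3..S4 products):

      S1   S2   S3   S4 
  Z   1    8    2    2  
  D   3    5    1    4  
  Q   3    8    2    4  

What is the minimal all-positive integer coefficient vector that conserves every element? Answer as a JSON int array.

Coefficients: [2, 1, 3, 2]

Z: 2·1+1·8 = 10 | 3·2+2·2 = 10
D: 2·3+1·5 = 11 | 3·1+2·4 = 11
Q: 2·3+1·8 = 14 | 3·2+2·4 = 14
gcd(2,1,3,2) = 1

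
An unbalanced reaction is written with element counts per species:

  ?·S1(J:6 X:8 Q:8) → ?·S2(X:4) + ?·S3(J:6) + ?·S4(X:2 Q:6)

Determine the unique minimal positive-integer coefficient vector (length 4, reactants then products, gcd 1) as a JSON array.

Coefficients: [3, 4, 3, 4]

J: 3·6 = 18 | 4·0+3·6+4·0 = 18
X: 3·8 = 24 | 4·4+3·0+4·2 = 24
Q: 3·8 = 24 | 4·0+3·0+4·6 = 24
gcd(3,4,3,4) = 1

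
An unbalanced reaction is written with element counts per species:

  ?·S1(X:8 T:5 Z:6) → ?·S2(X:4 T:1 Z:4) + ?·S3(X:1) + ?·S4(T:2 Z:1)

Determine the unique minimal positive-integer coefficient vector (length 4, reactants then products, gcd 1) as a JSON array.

X: 1·8 = 8 | 1·4+4·1+2·0 = 8
T: 1·5 = 5 | 1·1+4·0+2·2 = 5
Z: 1·6 = 6 | 1·4+4·0+2·1 = 6
gcd(1,1,4,2) = 1

Coefficients: [1, 1, 4, 2]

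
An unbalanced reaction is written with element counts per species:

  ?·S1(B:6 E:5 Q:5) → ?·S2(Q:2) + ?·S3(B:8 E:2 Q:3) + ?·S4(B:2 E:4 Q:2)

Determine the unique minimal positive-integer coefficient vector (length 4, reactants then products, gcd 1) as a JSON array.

Coefficients: [4, 3, 2, 4]

B: 4·6 = 24 | 3·0+2·8+4·2 = 24
E: 4·5 = 20 | 3·0+2·2+4·4 = 20
Q: 4·5 = 20 | 3·2+2·3+4·2 = 20
gcd(4,3,2,4) = 1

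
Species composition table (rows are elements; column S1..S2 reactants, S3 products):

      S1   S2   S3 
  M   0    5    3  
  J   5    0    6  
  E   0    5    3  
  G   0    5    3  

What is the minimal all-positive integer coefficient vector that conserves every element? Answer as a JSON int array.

M: 6·0+3·5 = 15 | 5·3 = 15
J: 6·5+3·0 = 30 | 5·6 = 30
E: 6·0+3·5 = 15 | 5·3 = 15
G: 6·0+3·5 = 15 | 5·3 = 15
gcd(6,3,5) = 1

Coefficients: [6, 3, 5]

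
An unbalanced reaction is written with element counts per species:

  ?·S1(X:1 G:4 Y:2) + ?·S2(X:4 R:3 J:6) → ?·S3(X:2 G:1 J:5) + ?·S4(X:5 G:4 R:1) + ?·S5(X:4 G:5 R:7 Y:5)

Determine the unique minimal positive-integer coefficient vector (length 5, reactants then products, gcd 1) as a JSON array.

Coefficients: [5, 5, 6, 1, 2]

X: 5·1+5·4 = 25 | 6·2+1·5+2·4 = 25
G: 5·4+5·0 = 20 | 6·1+1·4+2·5 = 20
R: 5·0+5·3 = 15 | 6·0+1·1+2·7 = 15
Y: 5·2+5·0 = 10 | 6·0+1·0+2·5 = 10
J: 5·0+5·6 = 30 | 6·5+1·0+2·0 = 30
gcd(5,5,6,1,2) = 1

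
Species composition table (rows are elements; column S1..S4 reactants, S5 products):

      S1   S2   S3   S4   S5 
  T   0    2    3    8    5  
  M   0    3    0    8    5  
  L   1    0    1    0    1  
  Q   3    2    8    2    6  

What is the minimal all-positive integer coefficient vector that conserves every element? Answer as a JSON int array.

T: 4·0+3·2+1·3+2·8 = 25 | 5·5 = 25
M: 4·0+3·3+1·0+2·8 = 25 | 5·5 = 25
L: 4·1+3·0+1·1+2·0 = 5 | 5·1 = 5
Q: 4·3+3·2+1·8+2·2 = 30 | 5·6 = 30
gcd(4,3,1,2,5) = 1

Coefficients: [4, 3, 1, 2, 5]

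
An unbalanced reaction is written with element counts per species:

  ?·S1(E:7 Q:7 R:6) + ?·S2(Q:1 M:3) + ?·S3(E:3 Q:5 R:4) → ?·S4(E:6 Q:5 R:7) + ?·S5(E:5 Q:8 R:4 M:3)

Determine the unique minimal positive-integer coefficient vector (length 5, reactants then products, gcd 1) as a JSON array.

Coefficients: [3, 3, 2, 2, 3]

E: 3·7+3·0+2·3 = 27 | 2·6+3·5 = 27
Q: 3·7+3·1+2·5 = 34 | 2·5+3·8 = 34
R: 3·6+3·0+2·4 = 26 | 2·7+3·4 = 26
M: 3·0+3·3+2·0 = 9 | 2·0+3·3 = 9
gcd(3,3,2,2,3) = 1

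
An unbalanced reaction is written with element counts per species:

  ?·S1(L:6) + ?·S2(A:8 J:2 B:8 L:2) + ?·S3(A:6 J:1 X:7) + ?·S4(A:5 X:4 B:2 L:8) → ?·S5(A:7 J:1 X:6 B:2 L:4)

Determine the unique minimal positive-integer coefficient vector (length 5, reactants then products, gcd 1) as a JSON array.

Coefficients: [1, 1, 4, 2, 6]

A: 1·0+1·8+4·6+2·5 = 42 | 6·7 = 42
J: 1·0+1·2+4·1+2·0 = 6 | 6·1 = 6
X: 1·0+1·0+4·7+2·4 = 36 | 6·6 = 36
B: 1·0+1·8+4·0+2·2 = 12 | 6·2 = 12
L: 1·6+1·2+4·0+2·8 = 24 | 6·4 = 24
gcd(1,1,4,2,6) = 1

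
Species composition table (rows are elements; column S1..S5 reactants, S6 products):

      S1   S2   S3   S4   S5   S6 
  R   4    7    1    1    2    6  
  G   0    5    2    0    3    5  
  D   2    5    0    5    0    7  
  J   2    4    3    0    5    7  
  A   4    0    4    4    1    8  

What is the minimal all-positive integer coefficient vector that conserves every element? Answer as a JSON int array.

Coefficients: [1, 2, 4, 6, 4, 6]

R: 1·4+2·7+4·1+6·1+4·2 = 36 | 6·6 = 36
G: 1·0+2·5+4·2+6·0+4·3 = 30 | 6·5 = 30
D: 1·2+2·5+4·0+6·5+4·0 = 42 | 6·7 = 42
J: 1·2+2·4+4·3+6·0+4·5 = 42 | 6·7 = 42
A: 1·4+2·0+4·4+6·4+4·1 = 48 | 6·8 = 48
gcd(1,2,4,6,4,6) = 1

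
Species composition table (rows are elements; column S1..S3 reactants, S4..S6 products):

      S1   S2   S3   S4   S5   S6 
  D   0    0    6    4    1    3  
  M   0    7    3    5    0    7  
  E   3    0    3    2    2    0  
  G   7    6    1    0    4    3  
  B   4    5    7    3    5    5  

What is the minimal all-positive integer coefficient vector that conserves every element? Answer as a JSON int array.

Coefficients: [1, 4, 5, 3, 6, 4]

D: 1·0+4·0+5·6 = 30 | 3·4+6·1+4·3 = 30
M: 1·0+4·7+5·3 = 43 | 3·5+6·0+4·7 = 43
E: 1·3+4·0+5·3 = 18 | 3·2+6·2+4·0 = 18
G: 1·7+4·6+5·1 = 36 | 3·0+6·4+4·3 = 36
B: 1·4+4·5+5·7 = 59 | 3·3+6·5+4·5 = 59
gcd(1,4,5,3,6,4) = 1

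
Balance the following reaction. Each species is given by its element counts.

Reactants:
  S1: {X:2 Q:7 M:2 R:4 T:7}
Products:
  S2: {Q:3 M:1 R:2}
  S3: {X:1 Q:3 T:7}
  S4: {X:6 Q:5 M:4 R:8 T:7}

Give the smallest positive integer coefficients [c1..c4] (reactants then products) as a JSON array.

Coefficients: [5, 6, 4, 1]

X: 5·2 = 10 | 6·0+4·1+1·6 = 10
Q: 5·7 = 35 | 6·3+4·3+1·5 = 35
M: 5·2 = 10 | 6·1+4·0+1·4 = 10
R: 5·4 = 20 | 6·2+4·0+1·8 = 20
T: 5·7 = 35 | 6·0+4·7+1·7 = 35
gcd(5,6,4,1) = 1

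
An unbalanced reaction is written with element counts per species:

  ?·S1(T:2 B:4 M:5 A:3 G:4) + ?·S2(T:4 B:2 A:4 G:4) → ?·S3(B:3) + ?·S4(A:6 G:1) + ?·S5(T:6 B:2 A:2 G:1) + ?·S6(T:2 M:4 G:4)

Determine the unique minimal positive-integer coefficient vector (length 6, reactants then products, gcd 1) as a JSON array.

Coefficients: [4, 2, 6, 3, 1, 5]

T: 4·2+2·4 = 16 | 6·0+3·0+1·6+5·2 = 16
B: 4·4+2·2 = 20 | 6·3+3·0+1·2+5·0 = 20
M: 4·5+2·0 = 20 | 6·0+3·0+1·0+5·4 = 20
A: 4·3+2·4 = 20 | 6·0+3·6+1·2+5·0 = 20
G: 4·4+2·4 = 24 | 6·0+3·1+1·1+5·4 = 24
gcd(4,2,6,3,1,5) = 1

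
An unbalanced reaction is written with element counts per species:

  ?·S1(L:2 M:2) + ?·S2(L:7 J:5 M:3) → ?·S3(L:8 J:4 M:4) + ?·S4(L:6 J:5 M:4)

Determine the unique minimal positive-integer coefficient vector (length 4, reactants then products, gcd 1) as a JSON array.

Coefficients: [5, 6, 5, 2]

L: 5·2+6·7 = 52 | 5·8+2·6 = 52
J: 5·0+6·5 = 30 | 5·4+2·5 = 30
M: 5·2+6·3 = 28 | 5·4+2·4 = 28
gcd(5,6,5,2) = 1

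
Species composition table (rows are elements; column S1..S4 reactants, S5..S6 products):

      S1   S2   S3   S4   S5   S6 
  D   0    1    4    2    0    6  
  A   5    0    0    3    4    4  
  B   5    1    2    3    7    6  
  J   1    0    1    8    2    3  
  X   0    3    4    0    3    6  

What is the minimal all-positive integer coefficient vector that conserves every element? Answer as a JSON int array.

D: 5·0+4·1+6·4+1·2 = 30 | 2·0+5·6 = 30
A: 5·5+4·0+6·0+1·3 = 28 | 2·4+5·4 = 28
B: 5·5+4·1+6·2+1·3 = 44 | 2·7+5·6 = 44
J: 5·1+4·0+6·1+1·8 = 19 | 2·2+5·3 = 19
X: 5·0+4·3+6·4+1·0 = 36 | 2·3+5·6 = 36
gcd(5,4,6,1,2,5) = 1

Coefficients: [5, 4, 6, 1, 2, 5]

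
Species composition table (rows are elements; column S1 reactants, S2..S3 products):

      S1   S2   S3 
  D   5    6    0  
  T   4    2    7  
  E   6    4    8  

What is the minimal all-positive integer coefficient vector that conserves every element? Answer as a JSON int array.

Coefficients: [6, 5, 2]

D: 6·5 = 30 | 5·6+2·0 = 30
T: 6·4 = 24 | 5·2+2·7 = 24
E: 6·6 = 36 | 5·4+2·8 = 36
gcd(6,5,2) = 1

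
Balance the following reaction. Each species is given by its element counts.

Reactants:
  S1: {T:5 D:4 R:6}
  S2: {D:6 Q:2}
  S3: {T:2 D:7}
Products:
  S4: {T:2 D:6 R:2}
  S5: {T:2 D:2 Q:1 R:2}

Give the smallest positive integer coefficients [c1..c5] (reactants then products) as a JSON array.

Coefficients: [4, 3, 2, 6, 6]

T: 4·5+3·0+2·2 = 24 | 6·2+6·2 = 24
D: 4·4+3·6+2·7 = 48 | 6·6+6·2 = 48
Q: 4·0+3·2+2·0 = 6 | 6·0+6·1 = 6
R: 4·6+3·0+2·0 = 24 | 6·2+6·2 = 24
gcd(4,3,2,6,6) = 1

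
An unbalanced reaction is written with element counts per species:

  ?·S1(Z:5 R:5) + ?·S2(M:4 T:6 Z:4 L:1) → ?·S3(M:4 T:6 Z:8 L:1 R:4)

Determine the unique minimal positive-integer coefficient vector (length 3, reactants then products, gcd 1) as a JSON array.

M: 4·0+5·4 = 20 | 5·4 = 20
T: 4·0+5·6 = 30 | 5·6 = 30
Z: 4·5+5·4 = 40 | 5·8 = 40
L: 4·0+5·1 = 5 | 5·1 = 5
R: 4·5+5·0 = 20 | 5·4 = 20
gcd(4,5,5) = 1

Coefficients: [4, 5, 5]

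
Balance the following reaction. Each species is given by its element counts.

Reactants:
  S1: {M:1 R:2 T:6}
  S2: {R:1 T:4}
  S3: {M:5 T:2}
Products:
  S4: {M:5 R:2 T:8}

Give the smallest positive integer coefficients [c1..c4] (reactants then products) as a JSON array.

Coefficients: [5, 2, 5, 6]

M: 5·1+2·0+5·5 = 30 | 6·5 = 30
R: 5·2+2·1+5·0 = 12 | 6·2 = 12
T: 5·6+2·4+5·2 = 48 | 6·8 = 48
gcd(5,2,5,6) = 1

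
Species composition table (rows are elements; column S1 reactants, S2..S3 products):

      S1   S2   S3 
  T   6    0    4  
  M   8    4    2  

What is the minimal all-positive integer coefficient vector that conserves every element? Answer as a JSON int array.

Coefficients: [4, 5, 6]

T: 4·6 = 24 | 5·0+6·4 = 24
M: 4·8 = 32 | 5·4+6·2 = 32
gcd(4,5,6) = 1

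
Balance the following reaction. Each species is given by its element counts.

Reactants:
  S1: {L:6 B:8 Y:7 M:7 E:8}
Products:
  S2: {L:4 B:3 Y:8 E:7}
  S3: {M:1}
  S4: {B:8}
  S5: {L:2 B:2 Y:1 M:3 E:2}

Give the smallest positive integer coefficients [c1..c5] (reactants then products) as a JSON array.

L: 3·6 = 18 | 2·4+6·0+1·0+5·2 = 18
B: 3·8 = 24 | 2·3+6·0+1·8+5·2 = 24
Y: 3·7 = 21 | 2·8+6·0+1·0+5·1 = 21
M: 3·7 = 21 | 2·0+6·1+1·0+5·3 = 21
E: 3·8 = 24 | 2·7+6·0+1·0+5·2 = 24
gcd(3,2,6,1,5) = 1

Coefficients: [3, 2, 6, 1, 5]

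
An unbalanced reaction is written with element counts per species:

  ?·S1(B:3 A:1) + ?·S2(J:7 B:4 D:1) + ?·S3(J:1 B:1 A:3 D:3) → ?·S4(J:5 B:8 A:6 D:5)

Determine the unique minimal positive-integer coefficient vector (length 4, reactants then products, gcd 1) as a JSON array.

J: 3·0+1·7+3·1 = 10 | 2·5 = 10
B: 3·3+1·4+3·1 = 16 | 2·8 = 16
A: 3·1+1·0+3·3 = 12 | 2·6 = 12
D: 3·0+1·1+3·3 = 10 | 2·5 = 10
gcd(3,1,3,2) = 1

Coefficients: [3, 1, 3, 2]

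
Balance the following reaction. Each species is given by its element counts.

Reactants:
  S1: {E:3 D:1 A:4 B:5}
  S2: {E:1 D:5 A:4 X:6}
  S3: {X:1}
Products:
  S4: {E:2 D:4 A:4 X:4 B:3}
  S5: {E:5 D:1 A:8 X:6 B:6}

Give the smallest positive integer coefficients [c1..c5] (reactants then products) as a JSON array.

Coefficients: [3, 2, 6, 3, 1]

E: 3·3+2·1+6·0 = 11 | 3·2+1·5 = 11
D: 3·1+2·5+6·0 = 13 | 3·4+1·1 = 13
A: 3·4+2·4+6·0 = 20 | 3·4+1·8 = 20
X: 3·0+2·6+6·1 = 18 | 3·4+1·6 = 18
B: 3·5+2·0+6·0 = 15 | 3·3+1·6 = 15
gcd(3,2,6,3,1) = 1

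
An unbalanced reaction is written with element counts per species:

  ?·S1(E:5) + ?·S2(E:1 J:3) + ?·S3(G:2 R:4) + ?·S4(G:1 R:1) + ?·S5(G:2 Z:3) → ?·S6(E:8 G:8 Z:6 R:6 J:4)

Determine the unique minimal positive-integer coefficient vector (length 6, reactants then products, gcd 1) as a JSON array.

E: 4·5+4·1+3·0+6·0+6·0 = 24 | 3·8 = 24
G: 4·0+4·0+3·2+6·1+6·2 = 24 | 3·8 = 24
Z: 4·0+4·0+3·0+6·0+6·3 = 18 | 3·6 = 18
R: 4·0+4·0+3·4+6·1+6·0 = 18 | 3·6 = 18
J: 4·0+4·3+3·0+6·0+6·0 = 12 | 3·4 = 12
gcd(4,4,3,6,6,3) = 1

Coefficients: [4, 4, 3, 6, 6, 3]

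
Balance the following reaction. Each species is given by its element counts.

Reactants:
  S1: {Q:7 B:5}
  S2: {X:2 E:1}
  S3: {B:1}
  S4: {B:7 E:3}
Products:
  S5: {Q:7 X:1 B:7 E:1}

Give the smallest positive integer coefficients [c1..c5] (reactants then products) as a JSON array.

Coefficients: [6, 3, 5, 1, 6]

Q: 6·7+3·0+5·0+1·0 = 42 | 6·7 = 42
X: 6·0+3·2+5·0+1·0 = 6 | 6·1 = 6
B: 6·5+3·0+5·1+1·7 = 42 | 6·7 = 42
E: 6·0+3·1+5·0+1·3 = 6 | 6·1 = 6
gcd(6,3,5,1,6) = 1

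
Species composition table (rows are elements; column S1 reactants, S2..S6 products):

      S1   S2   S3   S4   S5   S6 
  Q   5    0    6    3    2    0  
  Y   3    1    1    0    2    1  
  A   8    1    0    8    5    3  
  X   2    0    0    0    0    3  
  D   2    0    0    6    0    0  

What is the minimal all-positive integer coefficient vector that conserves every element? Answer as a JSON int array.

Q: 6·5 = 30 | 5·0+3·6+2·3+3·2+4·0 = 30
Y: 6·3 = 18 | 5·1+3·1+2·0+3·2+4·1 = 18
A: 6·8 = 48 | 5·1+3·0+2·8+3·5+4·3 = 48
X: 6·2 = 12 | 5·0+3·0+2·0+3·0+4·3 = 12
D: 6·2 = 12 | 5·0+3·0+2·6+3·0+4·0 = 12
gcd(6,5,3,2,3,4) = 1

Coefficients: [6, 5, 3, 2, 3, 4]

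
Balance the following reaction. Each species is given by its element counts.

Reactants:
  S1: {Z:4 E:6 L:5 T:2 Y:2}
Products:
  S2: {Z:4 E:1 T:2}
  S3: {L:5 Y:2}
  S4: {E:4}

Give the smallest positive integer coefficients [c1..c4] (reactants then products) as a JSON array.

Z: 4·4 = 16 | 4·4+4·0+5·0 = 16
E: 4·6 = 24 | 4·1+4·0+5·4 = 24
L: 4·5 = 20 | 4·0+4·5+5·0 = 20
T: 4·2 = 8 | 4·2+4·0+5·0 = 8
Y: 4·2 = 8 | 4·0+4·2+5·0 = 8
gcd(4,4,4,5) = 1

Coefficients: [4, 4, 4, 5]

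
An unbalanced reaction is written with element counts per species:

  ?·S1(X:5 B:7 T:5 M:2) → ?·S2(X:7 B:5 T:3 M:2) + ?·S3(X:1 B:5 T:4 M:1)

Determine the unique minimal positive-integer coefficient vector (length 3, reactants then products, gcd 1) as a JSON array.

X: 5·5 = 25 | 3·7+4·1 = 25
B: 5·7 = 35 | 3·5+4·5 = 35
T: 5·5 = 25 | 3·3+4·4 = 25
M: 5·2 = 10 | 3·2+4·1 = 10
gcd(5,3,4) = 1

Coefficients: [5, 3, 4]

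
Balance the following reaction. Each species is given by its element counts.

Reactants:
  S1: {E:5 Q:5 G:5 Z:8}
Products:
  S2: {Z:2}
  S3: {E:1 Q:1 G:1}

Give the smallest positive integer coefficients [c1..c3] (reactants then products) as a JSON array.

Coefficients: [1, 4, 5]

E: 1·5 = 5 | 4·0+5·1 = 5
Q: 1·5 = 5 | 4·0+5·1 = 5
G: 1·5 = 5 | 4·0+5·1 = 5
Z: 1·8 = 8 | 4·2+5·0 = 8
gcd(1,4,5) = 1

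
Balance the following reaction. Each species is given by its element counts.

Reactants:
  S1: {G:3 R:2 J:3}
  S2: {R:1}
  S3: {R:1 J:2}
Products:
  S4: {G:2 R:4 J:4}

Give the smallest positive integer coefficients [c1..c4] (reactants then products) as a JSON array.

G: 2·3+5·0+3·0 = 6 | 3·2 = 6
R: 2·2+5·1+3·1 = 12 | 3·4 = 12
J: 2·3+5·0+3·2 = 12 | 3·4 = 12
gcd(2,5,3,3) = 1

Coefficients: [2, 5, 3, 3]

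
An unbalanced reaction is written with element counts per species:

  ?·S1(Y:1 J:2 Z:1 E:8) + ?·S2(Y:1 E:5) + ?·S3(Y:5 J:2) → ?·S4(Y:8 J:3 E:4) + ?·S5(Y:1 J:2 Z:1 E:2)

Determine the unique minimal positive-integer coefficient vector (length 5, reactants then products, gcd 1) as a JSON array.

Y: 1·1+2·1+6·5 = 33 | 4·8+1·1 = 33
J: 1·2+2·0+6·2 = 14 | 4·3+1·2 = 14
Z: 1·1+2·0+6·0 = 1 | 4·0+1·1 = 1
E: 1·8+2·5+6·0 = 18 | 4·4+1·2 = 18
gcd(1,2,6,4,1) = 1

Coefficients: [1, 2, 6, 4, 1]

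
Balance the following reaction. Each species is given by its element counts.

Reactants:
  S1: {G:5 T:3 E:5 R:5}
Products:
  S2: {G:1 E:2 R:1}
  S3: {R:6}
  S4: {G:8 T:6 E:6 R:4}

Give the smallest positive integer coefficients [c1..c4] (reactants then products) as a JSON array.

Coefficients: [6, 6, 2, 3]

G: 6·5 = 30 | 6·1+2·0+3·8 = 30
T: 6·3 = 18 | 6·0+2·0+3·6 = 18
E: 6·5 = 30 | 6·2+2·0+3·6 = 30
R: 6·5 = 30 | 6·1+2·6+3·4 = 30
gcd(6,6,2,3) = 1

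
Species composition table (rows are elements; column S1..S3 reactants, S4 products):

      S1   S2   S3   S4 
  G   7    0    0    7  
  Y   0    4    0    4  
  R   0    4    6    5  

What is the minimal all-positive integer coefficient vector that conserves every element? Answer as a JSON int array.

G: 6·7+6·0+1·0 = 42 | 6·7 = 42
Y: 6·0+6·4+1·0 = 24 | 6·4 = 24
R: 6·0+6·4+1·6 = 30 | 6·5 = 30
gcd(6,6,1,6) = 1

Coefficients: [6, 6, 1, 6]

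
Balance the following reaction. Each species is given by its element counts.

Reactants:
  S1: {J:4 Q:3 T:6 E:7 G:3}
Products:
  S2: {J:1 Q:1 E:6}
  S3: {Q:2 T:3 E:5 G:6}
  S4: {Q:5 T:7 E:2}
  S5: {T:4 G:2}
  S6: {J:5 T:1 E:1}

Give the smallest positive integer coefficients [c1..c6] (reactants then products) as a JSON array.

J: 6·4 = 24 | 4·1+2·0+2·0+3·0+4·5 = 24
Q: 6·3 = 18 | 4·1+2·2+2·5+3·0+4·0 = 18
T: 6·6 = 36 | 4·0+2·3+2·7+3·4+4·1 = 36
E: 6·7 = 42 | 4·6+2·5+2·2+3·0+4·1 = 42
G: 6·3 = 18 | 4·0+2·6+2·0+3·2+4·0 = 18
gcd(6,4,2,2,3,4) = 1

Coefficients: [6, 4, 2, 2, 3, 4]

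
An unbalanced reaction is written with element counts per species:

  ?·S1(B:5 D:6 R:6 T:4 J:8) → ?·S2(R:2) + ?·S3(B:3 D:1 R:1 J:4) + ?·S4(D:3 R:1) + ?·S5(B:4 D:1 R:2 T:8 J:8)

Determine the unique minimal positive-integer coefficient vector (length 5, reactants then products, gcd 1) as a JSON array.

B: 4·5 = 20 | 5·0+4·3+6·0+2·4 = 20
D: 4·6 = 24 | 5·0+4·1+6·3+2·1 = 24
R: 4·6 = 24 | 5·2+4·1+6·1+2·2 = 24
T: 4·4 = 16 | 5·0+4·0+6·0+2·8 = 16
J: 4·8 = 32 | 5·0+4·4+6·0+2·8 = 32
gcd(4,5,4,6,2) = 1

Coefficients: [4, 5, 4, 6, 2]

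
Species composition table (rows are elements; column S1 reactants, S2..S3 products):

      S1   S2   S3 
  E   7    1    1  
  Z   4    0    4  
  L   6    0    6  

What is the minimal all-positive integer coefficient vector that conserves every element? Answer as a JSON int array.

E: 1·7 = 7 | 6·1+1·1 = 7
Z: 1·4 = 4 | 6·0+1·4 = 4
L: 1·6 = 6 | 6·0+1·6 = 6
gcd(1,6,1) = 1

Coefficients: [1, 6, 1]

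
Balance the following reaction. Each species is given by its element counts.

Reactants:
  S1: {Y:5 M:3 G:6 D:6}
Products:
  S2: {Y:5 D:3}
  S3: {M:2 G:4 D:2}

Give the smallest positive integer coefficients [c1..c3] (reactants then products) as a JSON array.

Y: 2·5 = 10 | 2·5+3·0 = 10
M: 2·3 = 6 | 2·0+3·2 = 6
G: 2·6 = 12 | 2·0+3·4 = 12
D: 2·6 = 12 | 2·3+3·2 = 12
gcd(2,2,3) = 1

Coefficients: [2, 2, 3]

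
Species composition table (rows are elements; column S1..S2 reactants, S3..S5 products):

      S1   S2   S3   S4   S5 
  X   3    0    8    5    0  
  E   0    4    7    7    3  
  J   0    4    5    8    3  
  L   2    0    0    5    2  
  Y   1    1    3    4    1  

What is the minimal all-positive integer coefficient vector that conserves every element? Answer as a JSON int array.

Coefficients: [6, 6, 1, 2, 1]

X: 6·3+6·0 = 18 | 1·8+2·5+1·0 = 18
E: 6·0+6·4 = 24 | 1·7+2·7+1·3 = 24
J: 6·0+6·4 = 24 | 1·5+2·8+1·3 = 24
L: 6·2+6·0 = 12 | 1·0+2·5+1·2 = 12
Y: 6·1+6·1 = 12 | 1·3+2·4+1·1 = 12
gcd(6,6,1,2,1) = 1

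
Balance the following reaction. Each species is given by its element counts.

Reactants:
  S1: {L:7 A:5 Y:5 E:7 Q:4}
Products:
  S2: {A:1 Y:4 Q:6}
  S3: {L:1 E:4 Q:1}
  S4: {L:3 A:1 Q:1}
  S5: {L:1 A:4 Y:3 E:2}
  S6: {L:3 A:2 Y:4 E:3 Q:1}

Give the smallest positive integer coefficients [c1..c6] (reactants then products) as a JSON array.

L: 5·7 = 35 | 1·0+5·1+6·3+3·1+3·3 = 35
A: 5·5 = 25 | 1·1+5·0+6·1+3·4+3·2 = 25
Y: 5·5 = 25 | 1·4+5·0+6·0+3·3+3·4 = 25
E: 5·7 = 35 | 1·0+5·4+6·0+3·2+3·3 = 35
Q: 5·4 = 20 | 1·6+5·1+6·1+3·0+3·1 = 20
gcd(5,1,5,6,3,3) = 1

Coefficients: [5, 1, 5, 6, 3, 3]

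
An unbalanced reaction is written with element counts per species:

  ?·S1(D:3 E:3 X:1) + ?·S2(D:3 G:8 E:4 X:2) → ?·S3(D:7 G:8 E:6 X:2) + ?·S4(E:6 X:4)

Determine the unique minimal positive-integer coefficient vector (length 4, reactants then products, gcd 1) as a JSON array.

Coefficients: [4, 3, 3, 1]

D: 4·3+3·3 = 21 | 3·7+1·0 = 21
G: 4·0+3·8 = 24 | 3·8+1·0 = 24
E: 4·3+3·4 = 24 | 3·6+1·6 = 24
X: 4·1+3·2 = 10 | 3·2+1·4 = 10
gcd(4,3,3,1) = 1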